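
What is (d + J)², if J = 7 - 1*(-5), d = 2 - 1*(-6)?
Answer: 400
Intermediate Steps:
d = 8 (d = 2 + 6 = 8)
J = 12 (J = 7 + 5 = 12)
(d + J)² = (8 + 12)² = 20² = 400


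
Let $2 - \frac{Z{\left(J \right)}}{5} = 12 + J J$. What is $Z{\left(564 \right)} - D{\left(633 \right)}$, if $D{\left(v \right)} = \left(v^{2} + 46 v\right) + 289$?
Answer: $-2020626$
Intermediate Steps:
$Z{\left(J \right)} = -50 - 5 J^{2}$ ($Z{\left(J \right)} = 10 - 5 \left(12 + J J\right) = 10 - 5 \left(12 + J^{2}\right) = 10 - \left(60 + 5 J^{2}\right) = -50 - 5 J^{2}$)
$D{\left(v \right)} = 289 + v^{2} + 46 v$
$Z{\left(564 \right)} - D{\left(633 \right)} = \left(-50 - 5 \cdot 564^{2}\right) - \left(289 + 633^{2} + 46 \cdot 633\right) = \left(-50 - 1590480\right) - \left(289 + 400689 + 29118\right) = \left(-50 - 1590480\right) - 430096 = -1590530 - 430096 = -2020626$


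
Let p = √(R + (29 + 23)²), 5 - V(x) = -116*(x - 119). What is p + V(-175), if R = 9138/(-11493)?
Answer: -34099 + √39673751718/3831 ≈ -34047.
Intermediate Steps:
R = -3046/3831 (R = 9138*(-1/11493) = -3046/3831 ≈ -0.79509)
V(x) = -13799 + 116*x (V(x) = 5 - (-116)*(x - 119) = 5 - (-116)*(-119 + x) = 5 - (13804 - 116*x) = 5 + (-13804 + 116*x) = -13799 + 116*x)
p = √39673751718/3831 (p = √(-3046/3831 + (29 + 23)²) = √(-3046/3831 + 52²) = √(-3046/3831 + 2704) = √(10355978/3831) = √39673751718/3831 ≈ 51.992)
p + V(-175) = √39673751718/3831 + (-13799 + 116*(-175)) = √39673751718/3831 + (-13799 - 20300) = √39673751718/3831 - 34099 = -34099 + √39673751718/3831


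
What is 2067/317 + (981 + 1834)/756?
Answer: 2455007/239652 ≈ 10.244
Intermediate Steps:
2067/317 + (981 + 1834)/756 = 2067*(1/317) + 2815*(1/756) = 2067/317 + 2815/756 = 2455007/239652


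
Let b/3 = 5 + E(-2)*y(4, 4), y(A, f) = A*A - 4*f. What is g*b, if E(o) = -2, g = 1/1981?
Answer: 15/1981 ≈ 0.0075719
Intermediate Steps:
g = 1/1981 ≈ 0.00050480
y(A, f) = A² - 4*f
b = 15 (b = 3*(5 - 2*(4² - 4*4)) = 3*(5 - 2*(16 - 16)) = 3*(5 - 2*0) = 3*(5 + 0) = 3*5 = 15)
g*b = (1/1981)*15 = 15/1981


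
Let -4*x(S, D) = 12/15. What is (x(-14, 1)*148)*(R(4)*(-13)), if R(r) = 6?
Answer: 11544/5 ≈ 2308.8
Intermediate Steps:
x(S, D) = -⅕ (x(S, D) = -3/15 = -¼*⅘ = -⅕)
(x(-14, 1)*148)*(R(4)*(-13)) = (-⅕*148)*(6*(-13)) = -148/5*(-78) = 11544/5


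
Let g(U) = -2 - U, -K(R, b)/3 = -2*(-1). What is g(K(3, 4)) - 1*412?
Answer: -408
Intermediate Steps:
K(R, b) = -6 (K(R, b) = -(-6)*(-1) = -3*2 = -6)
g(K(3, 4)) - 1*412 = (-2 - 1*(-6)) - 1*412 = (-2 + 6) - 412 = 4 - 412 = -408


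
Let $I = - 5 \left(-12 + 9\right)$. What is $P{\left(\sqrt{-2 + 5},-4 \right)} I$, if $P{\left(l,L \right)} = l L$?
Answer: $- 60 \sqrt{3} \approx -103.92$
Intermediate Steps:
$P{\left(l,L \right)} = L l$
$I = 15$ ($I = \left(-5\right) \left(-3\right) = 15$)
$P{\left(\sqrt{-2 + 5},-4 \right)} I = - 4 \sqrt{-2 + 5} \cdot 15 = - 4 \sqrt{3} \cdot 15 = - 60 \sqrt{3}$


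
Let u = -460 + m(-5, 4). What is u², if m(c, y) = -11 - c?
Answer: 217156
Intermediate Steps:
u = -466 (u = -460 + (-11 - 1*(-5)) = -460 + (-11 + 5) = -460 - 6 = -466)
u² = (-466)² = 217156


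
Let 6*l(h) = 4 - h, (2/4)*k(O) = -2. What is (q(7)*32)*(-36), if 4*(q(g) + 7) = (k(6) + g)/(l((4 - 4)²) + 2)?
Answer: 7740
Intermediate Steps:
k(O) = -4 (k(O) = 2*(-2) = -4)
l(h) = ⅔ - h/6 (l(h) = (4 - h)/6 = ⅔ - h/6)
q(g) = -59/8 + 3*g/32 (q(g) = -7 + ((-4 + g)/((⅔ - (4 - 4)²/6) + 2))/4 = -7 + ((-4 + g)/((⅔ - ⅙*0²) + 2))/4 = -7 + ((-4 + g)/((⅔ - ⅙*0) + 2))/4 = -7 + ((-4 + g)/((⅔ + 0) + 2))/4 = -7 + ((-4 + g)/(⅔ + 2))/4 = -7 + ((-4 + g)/(8/3))/4 = -7 + ((-4 + g)*(3/8))/4 = -7 + (-3/2 + 3*g/8)/4 = -7 + (-3/8 + 3*g/32) = -59/8 + 3*g/32)
(q(7)*32)*(-36) = ((-59/8 + (3/32)*7)*32)*(-36) = ((-59/8 + 21/32)*32)*(-36) = -215/32*32*(-36) = -215*(-36) = 7740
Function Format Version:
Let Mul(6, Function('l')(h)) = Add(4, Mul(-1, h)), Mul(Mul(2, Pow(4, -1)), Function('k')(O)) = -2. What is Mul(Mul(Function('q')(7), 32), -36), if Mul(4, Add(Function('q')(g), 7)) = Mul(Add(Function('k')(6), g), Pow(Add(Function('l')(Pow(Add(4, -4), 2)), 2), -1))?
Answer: 7740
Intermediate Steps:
Function('k')(O) = -4 (Function('k')(O) = Mul(2, -2) = -4)
Function('l')(h) = Add(Rational(2, 3), Mul(Rational(-1, 6), h)) (Function('l')(h) = Mul(Rational(1, 6), Add(4, Mul(-1, h))) = Add(Rational(2, 3), Mul(Rational(-1, 6), h)))
Function('q')(g) = Add(Rational(-59, 8), Mul(Rational(3, 32), g)) (Function('q')(g) = Add(-7, Mul(Rational(1, 4), Mul(Add(-4, g), Pow(Add(Add(Rational(2, 3), Mul(Rational(-1, 6), Pow(Add(4, -4), 2))), 2), -1)))) = Add(-7, Mul(Rational(1, 4), Mul(Add(-4, g), Pow(Add(Add(Rational(2, 3), Mul(Rational(-1, 6), Pow(0, 2))), 2), -1)))) = Add(-7, Mul(Rational(1, 4), Mul(Add(-4, g), Pow(Add(Add(Rational(2, 3), Mul(Rational(-1, 6), 0)), 2), -1)))) = Add(-7, Mul(Rational(1, 4), Mul(Add(-4, g), Pow(Add(Add(Rational(2, 3), 0), 2), -1)))) = Add(-7, Mul(Rational(1, 4), Mul(Add(-4, g), Pow(Add(Rational(2, 3), 2), -1)))) = Add(-7, Mul(Rational(1, 4), Mul(Add(-4, g), Pow(Rational(8, 3), -1)))) = Add(-7, Mul(Rational(1, 4), Mul(Add(-4, g), Rational(3, 8)))) = Add(-7, Mul(Rational(1, 4), Add(Rational(-3, 2), Mul(Rational(3, 8), g)))) = Add(-7, Add(Rational(-3, 8), Mul(Rational(3, 32), g))) = Add(Rational(-59, 8), Mul(Rational(3, 32), g)))
Mul(Mul(Function('q')(7), 32), -36) = Mul(Mul(Add(Rational(-59, 8), Mul(Rational(3, 32), 7)), 32), -36) = Mul(Mul(Add(Rational(-59, 8), Rational(21, 32)), 32), -36) = Mul(Mul(Rational(-215, 32), 32), -36) = Mul(-215, -36) = 7740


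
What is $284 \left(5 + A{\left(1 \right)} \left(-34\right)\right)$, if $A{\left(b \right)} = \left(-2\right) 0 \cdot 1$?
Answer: $1420$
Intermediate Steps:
$A{\left(b \right)} = 0$ ($A{\left(b \right)} = 0 \cdot 1 = 0$)
$284 \left(5 + A{\left(1 \right)} \left(-34\right)\right) = 284 \left(5 + 0 \left(-34\right)\right) = 284 \left(5 + 0\right) = 284 \cdot 5 = 1420$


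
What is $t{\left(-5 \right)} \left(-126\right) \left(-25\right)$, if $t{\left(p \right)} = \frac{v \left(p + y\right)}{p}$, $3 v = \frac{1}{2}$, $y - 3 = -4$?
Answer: $630$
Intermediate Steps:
$y = -1$ ($y = 3 - 4 = -1$)
$v = \frac{1}{6}$ ($v = \frac{1}{3 \cdot 2} = \frac{1}{3} \cdot \frac{1}{2} = \frac{1}{6} \approx 0.16667$)
$t{\left(p \right)} = \frac{- \frac{1}{6} + \frac{p}{6}}{p}$ ($t{\left(p \right)} = \frac{\frac{1}{6} \left(p - 1\right)}{p} = \frac{\frac{1}{6} \left(-1 + p\right)}{p} = \frac{- \frac{1}{6} + \frac{p}{6}}{p}$)
$t{\left(-5 \right)} \left(-126\right) \left(-25\right) = \frac{-1 - 5}{6 \left(-5\right)} \left(-126\right) \left(-25\right) = \frac{1}{6} \left(- \frac{1}{5}\right) \left(-6\right) \left(-126\right) \left(-25\right) = \frac{1}{5} \left(-126\right) \left(-25\right) = \left(- \frac{126}{5}\right) \left(-25\right) = 630$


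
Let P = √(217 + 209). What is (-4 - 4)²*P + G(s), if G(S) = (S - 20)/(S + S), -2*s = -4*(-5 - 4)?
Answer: 19/18 + 64*√426 ≈ 1322.0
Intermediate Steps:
s = -18 (s = -(-2)*(-5 - 4) = -(-2)*(-9) = -½*36 = -18)
P = √426 ≈ 20.640
G(S) = (-20 + S)/(2*S) (G(S) = (-20 + S)/((2*S)) = (-20 + S)*(1/(2*S)) = (-20 + S)/(2*S))
(-4 - 4)²*P + G(s) = (-4 - 4)²*√426 + (½)*(-20 - 18)/(-18) = (-8)²*√426 + (½)*(-1/18)*(-38) = 64*√426 + 19/18 = 19/18 + 64*√426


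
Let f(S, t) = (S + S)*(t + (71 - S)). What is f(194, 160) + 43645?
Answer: 58001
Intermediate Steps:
f(S, t) = 2*S*(71 + t - S) (f(S, t) = (2*S)*(71 + t - S) = 2*S*(71 + t - S))
f(194, 160) + 43645 = 2*194*(71 + 160 - 1*194) + 43645 = 2*194*(71 + 160 - 194) + 43645 = 2*194*37 + 43645 = 14356 + 43645 = 58001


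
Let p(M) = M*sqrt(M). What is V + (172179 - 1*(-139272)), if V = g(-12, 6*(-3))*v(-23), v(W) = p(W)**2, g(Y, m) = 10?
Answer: 189781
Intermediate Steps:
p(M) = M**(3/2)
v(W) = W**3 (v(W) = (W**(3/2))**2 = W**3)
V = -121670 (V = 10*(-23)**3 = 10*(-12167) = -121670)
V + (172179 - 1*(-139272)) = -121670 + (172179 - 1*(-139272)) = -121670 + (172179 + 139272) = -121670 + 311451 = 189781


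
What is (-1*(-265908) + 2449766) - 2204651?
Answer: 511023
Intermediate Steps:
(-1*(-265908) + 2449766) - 2204651 = (265908 + 2449766) - 2204651 = 2715674 - 2204651 = 511023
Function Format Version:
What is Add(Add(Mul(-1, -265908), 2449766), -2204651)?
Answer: 511023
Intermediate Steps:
Add(Add(Mul(-1, -265908), 2449766), -2204651) = Add(Add(265908, 2449766), -2204651) = Add(2715674, -2204651) = 511023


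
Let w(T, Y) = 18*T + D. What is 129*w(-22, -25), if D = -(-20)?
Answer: -48504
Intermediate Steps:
D = 20 (D = -5*(-4) = 20)
w(T, Y) = 20 + 18*T (w(T, Y) = 18*T + 20 = 20 + 18*T)
129*w(-22, -25) = 129*(20 + 18*(-22)) = 129*(20 - 396) = 129*(-376) = -48504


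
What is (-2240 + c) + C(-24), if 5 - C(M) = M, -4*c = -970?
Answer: -3937/2 ≈ -1968.5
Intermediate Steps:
c = 485/2 (c = -1/4*(-970) = 485/2 ≈ 242.50)
C(M) = 5 - M
(-2240 + c) + C(-24) = (-2240 + 485/2) + (5 - 1*(-24)) = -3995/2 + (5 + 24) = -3995/2 + 29 = -3937/2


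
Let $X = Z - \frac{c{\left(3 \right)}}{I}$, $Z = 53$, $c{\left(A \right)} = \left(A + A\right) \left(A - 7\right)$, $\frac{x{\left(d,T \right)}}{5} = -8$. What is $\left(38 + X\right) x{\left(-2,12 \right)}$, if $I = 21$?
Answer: $- \frac{25800}{7} \approx -3685.7$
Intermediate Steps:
$x{\left(d,T \right)} = -40$ ($x{\left(d,T \right)} = 5 \left(-8\right) = -40$)
$c{\left(A \right)} = 2 A \left(-7 + A\right)$
$X = \frac{379}{7}$ ($X = 53 - \frac{2 \cdot 3 \left(-7 + 3\right)}{21} = 53 - 2 \cdot 3 \left(-4\right) \frac{1}{21} = 53 - \left(-24\right) \frac{1}{21} = 53 - - \frac{8}{7} = 53 + \frac{8}{7} = \frac{379}{7} \approx 54.143$)
$\left(38 + X\right) x{\left(-2,12 \right)} = \left(38 + \frac{379}{7}\right) \left(-40\right) = \frac{645}{7} \left(-40\right) = - \frac{25800}{7}$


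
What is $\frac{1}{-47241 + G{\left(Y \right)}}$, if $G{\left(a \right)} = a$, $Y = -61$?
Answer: $- \frac{1}{47302} \approx -2.1141 \cdot 10^{-5}$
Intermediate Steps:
$\frac{1}{-47241 + G{\left(Y \right)}} = \frac{1}{-47241 - 61} = \frac{1}{-47302} = - \frac{1}{47302}$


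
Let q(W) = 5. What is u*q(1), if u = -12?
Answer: -60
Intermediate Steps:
u*q(1) = -12*5 = -60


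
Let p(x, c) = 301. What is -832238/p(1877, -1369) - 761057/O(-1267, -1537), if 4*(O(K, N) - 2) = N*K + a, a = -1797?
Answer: -810055121524/292811295 ≈ -2766.5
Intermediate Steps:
O(K, N) = -1789/4 + K*N/4 (O(K, N) = 2 + (N*K - 1797)/4 = 2 + (K*N - 1797)/4 = 2 + (-1797 + K*N)/4 = 2 + (-1797/4 + K*N/4) = -1789/4 + K*N/4)
-832238/p(1877, -1369) - 761057/O(-1267, -1537) = -832238/301 - 761057/(-1789/4 + (¼)*(-1267)*(-1537)) = -832238*1/301 - 761057/(-1789/4 + 1947379/4) = -832238/301 - 761057/972795/2 = -832238/301 - 761057*2/972795 = -832238/301 - 1522114/972795 = -810055121524/292811295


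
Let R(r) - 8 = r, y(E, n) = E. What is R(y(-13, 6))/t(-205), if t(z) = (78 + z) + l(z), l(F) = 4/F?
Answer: 1025/26039 ≈ 0.039364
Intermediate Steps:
R(r) = 8 + r
t(z) = 78 + z + 4/z (t(z) = (78 + z) + 4/z = 78 + z + 4/z)
R(y(-13, 6))/t(-205) = (8 - 13)/(78 - 205 + 4/(-205)) = -5/(78 - 205 + 4*(-1/205)) = -5/(78 - 205 - 4/205) = -5/(-26039/205) = -5*(-205/26039) = 1025/26039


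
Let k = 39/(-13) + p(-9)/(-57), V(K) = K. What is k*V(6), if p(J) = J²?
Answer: -504/19 ≈ -26.526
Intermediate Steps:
k = -84/19 (k = 39/(-13) + (-9)²/(-57) = 39*(-1/13) + 81*(-1/57) = -3 - 27/19 = -84/19 ≈ -4.4211)
k*V(6) = -84/19*6 = -504/19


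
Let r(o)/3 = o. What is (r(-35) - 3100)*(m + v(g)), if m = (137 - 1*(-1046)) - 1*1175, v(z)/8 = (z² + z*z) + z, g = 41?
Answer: -87278560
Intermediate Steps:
r(o) = 3*o
v(z) = 8*z + 16*z² (v(z) = 8*((z² + z*z) + z) = 8*((z² + z²) + z) = 8*(2*z² + z) = 8*(z + 2*z²) = 8*z + 16*z²)
m = 8 (m = (137 + 1046) - 1175 = 1183 - 1175 = 8)
(r(-35) - 3100)*(m + v(g)) = (3*(-35) - 3100)*(8 + 8*41*(1 + 2*41)) = (-105 - 3100)*(8 + 8*41*(1 + 82)) = -3205*(8 + 8*41*83) = -3205*(8 + 27224) = -3205*27232 = -87278560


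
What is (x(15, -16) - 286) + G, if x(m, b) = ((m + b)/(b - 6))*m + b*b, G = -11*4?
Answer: -1613/22 ≈ -73.318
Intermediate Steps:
G = -44
x(m, b) = b**2 + m*(b + m)/(-6 + b) (x(m, b) = ((b + m)/(-6 + b))*m + b**2 = m*(b + m)/(-6 + b) + b**2 = b**2 + m*(b + m)/(-6 + b))
(x(15, -16) - 286) + G = (((-16)**3 + 15**2 - 6*(-16)**2 - 16*15)/(-6 - 16) - 286) - 44 = ((-4096 + 225 - 6*256 - 240)/(-22) - 286) - 44 = (-(-4096 + 225 - 1536 - 240)/22 - 286) - 44 = (-1/22*(-5647) - 286) - 44 = (5647/22 - 286) - 44 = -645/22 - 44 = -1613/22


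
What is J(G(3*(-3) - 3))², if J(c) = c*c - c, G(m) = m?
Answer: 24336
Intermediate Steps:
J(c) = c² - c
J(G(3*(-3) - 3))² = ((3*(-3) - 3)*(-1 + (3*(-3) - 3)))² = ((-9 - 3)*(-1 + (-9 - 3)))² = (-12*(-1 - 12))² = (-12*(-13))² = 156² = 24336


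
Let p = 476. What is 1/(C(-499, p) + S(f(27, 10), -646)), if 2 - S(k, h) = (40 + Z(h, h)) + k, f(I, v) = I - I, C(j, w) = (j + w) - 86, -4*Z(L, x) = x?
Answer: -2/617 ≈ -0.0032415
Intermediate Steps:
Z(L, x) = -x/4
C(j, w) = -86 + j + w
f(I, v) = 0
S(k, h) = -38 - k + h/4 (S(k, h) = 2 - ((40 - h/4) + k) = 2 - (40 + k - h/4) = 2 + (-40 - k + h/4) = -38 - k + h/4)
1/(C(-499, p) + S(f(27, 10), -646)) = 1/((-86 - 499 + 476) + (-38 - 1*0 + (¼)*(-646))) = 1/(-109 + (-38 + 0 - 323/2)) = 1/(-109 - 399/2) = 1/(-617/2) = -2/617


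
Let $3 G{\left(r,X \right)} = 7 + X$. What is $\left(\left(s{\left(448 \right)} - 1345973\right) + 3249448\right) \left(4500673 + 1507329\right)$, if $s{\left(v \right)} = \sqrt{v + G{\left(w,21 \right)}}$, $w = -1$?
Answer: $11436081606950 + \frac{84112028 \sqrt{21}}{3} \approx 1.1436 \cdot 10^{13}$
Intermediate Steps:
$G{\left(r,X \right)} = \frac{7}{3} + \frac{X}{3}$ ($G{\left(r,X \right)} = \frac{7 + X}{3} = \frac{7}{3} + \frac{X}{3}$)
$s{\left(v \right)} = \sqrt{\frac{28}{3} + v}$ ($s{\left(v \right)} = \sqrt{v + \left(\frac{7}{3} + \frac{1}{3} \cdot 21\right)} = \sqrt{v + \left(\frac{7}{3} + 7\right)} = \sqrt{v + \frac{28}{3}} = \sqrt{\frac{28}{3} + v}$)
$\left(\left(s{\left(448 \right)} - 1345973\right) + 3249448\right) \left(4500673 + 1507329\right) = \left(\left(\frac{\sqrt{84 + 9 \cdot 448}}{3} - 1345973\right) + 3249448\right) \left(4500673 + 1507329\right) = \left(\left(\frac{\sqrt{84 + 4032}}{3} - 1345973\right) + 3249448\right) 6008002 = \left(\left(\frac{\sqrt{4116}}{3} - 1345973\right) + 3249448\right) 6008002 = \left(\left(\frac{14 \sqrt{21}}{3} - 1345973\right) + 3249448\right) 6008002 = \left(\left(-1345973 + \frac{14 \sqrt{21}}{3}\right) + 3249448\right) 6008002 = \left(1903475 + \frac{14 \sqrt{21}}{3}\right) 6008002 = 11436081606950 + \frac{84112028 \sqrt{21}}{3}$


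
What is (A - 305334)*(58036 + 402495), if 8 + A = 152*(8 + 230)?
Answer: -123959287146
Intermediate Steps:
A = 36168 (A = -8 + 152*(8 + 230) = -8 + 152*238 = -8 + 36176 = 36168)
(A - 305334)*(58036 + 402495) = (36168 - 305334)*(58036 + 402495) = -269166*460531 = -123959287146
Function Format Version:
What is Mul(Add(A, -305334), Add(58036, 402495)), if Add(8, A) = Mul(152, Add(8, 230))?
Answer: -123959287146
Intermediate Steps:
A = 36168 (A = Add(-8, Mul(152, Add(8, 230))) = Add(-8, Mul(152, 238)) = Add(-8, 36176) = 36168)
Mul(Add(A, -305334), Add(58036, 402495)) = Mul(Add(36168, -305334), Add(58036, 402495)) = Mul(-269166, 460531) = -123959287146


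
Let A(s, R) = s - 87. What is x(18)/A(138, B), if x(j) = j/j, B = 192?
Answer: 1/51 ≈ 0.019608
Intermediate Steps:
x(j) = 1
A(s, R) = -87 + s
x(18)/A(138, B) = 1/(-87 + 138) = 1/51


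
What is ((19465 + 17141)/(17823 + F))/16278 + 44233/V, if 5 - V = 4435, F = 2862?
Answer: -496451676187/49720906830 ≈ -9.9848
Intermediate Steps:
V = -4430 (V = 5 - 1*4435 = 5 - 4435 = -4430)
((19465 + 17141)/(17823 + F))/16278 + 44233/V = ((19465 + 17141)/(17823 + 2862))/16278 + 44233/(-4430) = (36606/20685)*(1/16278) + 44233*(-1/4430) = (36606*(1/20685))*(1/16278) - 44233/4430 = (12202/6895)*(1/16278) - 44233/4430 = 6101/56118405 - 44233/4430 = -496451676187/49720906830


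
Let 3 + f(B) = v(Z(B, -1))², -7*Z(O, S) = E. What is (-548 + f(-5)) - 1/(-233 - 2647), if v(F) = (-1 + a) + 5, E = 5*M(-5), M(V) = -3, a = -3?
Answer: -1583999/2880 ≈ -550.00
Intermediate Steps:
E = -15 (E = 5*(-3) = -15)
Z(O, S) = 15/7 (Z(O, S) = -⅐*(-15) = 15/7)
v(F) = 1 (v(F) = (-1 - 3) + 5 = -4 + 5 = 1)
f(B) = -2 (f(B) = -3 + 1² = -3 + 1 = -2)
(-548 + f(-5)) - 1/(-233 - 2647) = (-548 - 2) - 1/(-233 - 2647) = -550 - 1/(-2880) = -550 - 1*(-1/2880) = -550 + 1/2880 = -1583999/2880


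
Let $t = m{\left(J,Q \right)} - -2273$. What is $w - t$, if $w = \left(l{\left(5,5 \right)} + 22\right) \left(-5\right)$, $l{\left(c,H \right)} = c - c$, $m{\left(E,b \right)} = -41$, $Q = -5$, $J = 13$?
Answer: $-2342$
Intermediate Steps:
$l{\left(c,H \right)} = 0$
$w = -110$ ($w = \left(0 + 22\right) \left(-5\right) = 22 \left(-5\right) = -110$)
$t = 2232$ ($t = -41 - -2273 = -41 + 2273 = 2232$)
$w - t = -110 - 2232 = -2342$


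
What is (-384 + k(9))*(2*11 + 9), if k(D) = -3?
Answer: -11997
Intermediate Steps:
(-384 + k(9))*(2*11 + 9) = (-384 - 3)*(2*11 + 9) = -387*(22 + 9) = -387*31 = -11997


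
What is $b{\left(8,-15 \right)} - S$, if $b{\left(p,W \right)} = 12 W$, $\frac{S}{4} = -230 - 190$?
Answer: $1500$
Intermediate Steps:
$S = -1680$ ($S = 4 \left(-230 - 190\right) = 4 \left(-420\right) = -1680$)
$b{\left(8,-15 \right)} - S = 12 \left(-15\right) - -1680 = -180 + 1680 = 1500$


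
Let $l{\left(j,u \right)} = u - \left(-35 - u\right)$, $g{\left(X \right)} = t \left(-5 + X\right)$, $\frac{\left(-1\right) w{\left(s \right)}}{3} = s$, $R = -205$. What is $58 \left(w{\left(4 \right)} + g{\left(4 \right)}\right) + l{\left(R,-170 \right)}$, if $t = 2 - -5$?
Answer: $-1407$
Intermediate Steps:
$t = 7$ ($t = 2 + 5 = 7$)
$w{\left(s \right)} = - 3 s$
$g{\left(X \right)} = -35 + 7 X$ ($g{\left(X \right)} = 7 \left(-5 + X\right) = -35 + 7 X$)
$l{\left(j,u \right)} = 35 + 2 u$ ($l{\left(j,u \right)} = u + \left(35 + u\right) = 35 + 2 u$)
$58 \left(w{\left(4 \right)} + g{\left(4 \right)}\right) + l{\left(R,-170 \right)} = 58 \left(\left(-3\right) 4 + \left(-35 + 7 \cdot 4\right)\right) + \left(35 + 2 \left(-170\right)\right) = 58 \left(-12 + \left(-35 + 28\right)\right) + \left(35 - 340\right) = 58 \left(-12 - 7\right) - 305 = 58 \left(-19\right) - 305 = -1102 - 305 = -1407$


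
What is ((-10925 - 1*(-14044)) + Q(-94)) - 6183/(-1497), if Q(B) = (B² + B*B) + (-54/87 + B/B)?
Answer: 300931819/14471 ≈ 20796.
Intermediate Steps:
Q(B) = 11/29 + 2*B² (Q(B) = (B² + B²) + (-54*1/87 + 1) = 2*B² + (-18/29 + 1) = 2*B² + 11/29 = 11/29 + 2*B²)
((-10925 - 1*(-14044)) + Q(-94)) - 6183/(-1497) = ((-10925 - 1*(-14044)) + (11/29 + 2*(-94)²)) - 6183/(-1497) = ((-10925 + 14044) + (11/29 + 2*8836)) - 6183*(-1/1497) = (3119 + (11/29 + 17672)) + 2061/499 = (3119 + 512499/29) + 2061/499 = 602950/29 + 2061/499 = 300931819/14471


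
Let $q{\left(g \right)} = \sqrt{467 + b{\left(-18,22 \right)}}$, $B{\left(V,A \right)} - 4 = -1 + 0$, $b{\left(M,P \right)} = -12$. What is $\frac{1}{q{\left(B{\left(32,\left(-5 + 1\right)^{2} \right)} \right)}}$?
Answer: $\frac{\sqrt{455}}{455} \approx 0.046881$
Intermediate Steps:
$B{\left(V,A \right)} = 3$ ($B{\left(V,A \right)} = 4 + \left(-1 + 0\right) = 4 - 1 = 3$)
$q{\left(g \right)} = \sqrt{455}$ ($q{\left(g \right)} = \sqrt{467 - 12} = \sqrt{455}$)
$\frac{1}{q{\left(B{\left(32,\left(-5 + 1\right)^{2} \right)} \right)}} = \frac{1}{\sqrt{455}} = \frac{\sqrt{455}}{455}$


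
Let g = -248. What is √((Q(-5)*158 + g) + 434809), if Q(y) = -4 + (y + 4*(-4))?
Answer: √430611 ≈ 656.21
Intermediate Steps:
Q(y) = -20 + y (Q(y) = -4 + (y - 16) = -4 + (-16 + y) = -20 + y)
√((Q(-5)*158 + g) + 434809) = √(((-20 - 5)*158 - 248) + 434809) = √((-25*158 - 248) + 434809) = √((-3950 - 248) + 434809) = √(-4198 + 434809) = √430611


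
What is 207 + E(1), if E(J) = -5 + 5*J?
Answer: 207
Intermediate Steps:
207 + E(1) = 207 + (-5 + 5*1) = 207 + (-5 + 5) = 207 + 0 = 207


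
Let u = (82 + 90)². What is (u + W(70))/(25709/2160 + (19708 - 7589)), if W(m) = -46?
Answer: 63802080/26202749 ≈ 2.4349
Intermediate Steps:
u = 29584 (u = 172² = 29584)
(u + W(70))/(25709/2160 + (19708 - 7589)) = (29584 - 46)/(25709/2160 + (19708 - 7589)) = 29538/(25709*(1/2160) + 12119) = 29538/(25709/2160 + 12119) = 29538/(26202749/2160) = 29538*(2160/26202749) = 63802080/26202749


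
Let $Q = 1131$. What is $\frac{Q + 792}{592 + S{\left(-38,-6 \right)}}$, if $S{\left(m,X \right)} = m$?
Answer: $\frac{1923}{554} \approx 3.4711$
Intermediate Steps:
$\frac{Q + 792}{592 + S{\left(-38,-6 \right)}} = \frac{1131 + 792}{592 - 38} = \frac{1923}{554}$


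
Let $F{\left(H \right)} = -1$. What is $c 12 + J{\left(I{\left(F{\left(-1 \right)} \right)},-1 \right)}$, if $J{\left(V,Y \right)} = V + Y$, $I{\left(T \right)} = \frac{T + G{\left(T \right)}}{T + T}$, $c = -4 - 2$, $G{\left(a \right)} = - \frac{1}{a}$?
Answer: $-73$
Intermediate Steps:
$c = -6$ ($c = -4 - 2 = -6$)
$I{\left(T \right)} = \frac{T - \frac{1}{T}}{2 T}$ ($I{\left(T \right)} = \frac{T - \frac{1}{T}}{T + T} = \frac{T - \frac{1}{T}}{2 T}$)
$c 12 + J{\left(I{\left(F{\left(-1 \right)} \right)},-1 \right)} = \left(-6\right) 12 - \left(1 - \frac{-1 + \left(-1\right)^{2}}{2 \cdot 1}\right) = -72 - \left(1 - \frac{-1 + 1}{2}\right) = -72 - \left(1 - 0\right) = -72 + \left(0 - 1\right) = -72 - 1 = -73$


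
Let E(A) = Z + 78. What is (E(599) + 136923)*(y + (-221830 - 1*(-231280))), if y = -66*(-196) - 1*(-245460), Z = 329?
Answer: 36783291180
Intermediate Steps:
E(A) = 407 (E(A) = 329 + 78 = 407)
y = 258396 (y = 12936 + 245460 = 258396)
(E(599) + 136923)*(y + (-221830 - 1*(-231280))) = (407 + 136923)*(258396 + (-221830 - 1*(-231280))) = 137330*(258396 + (-221830 + 231280)) = 137330*(258396 + 9450) = 137330*267846 = 36783291180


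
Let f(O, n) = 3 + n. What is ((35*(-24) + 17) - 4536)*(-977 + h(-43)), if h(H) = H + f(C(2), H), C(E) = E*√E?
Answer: 5680540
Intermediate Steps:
C(E) = E^(3/2)
h(H) = 3 + 2*H (h(H) = H + (3 + H) = 3 + 2*H)
((35*(-24) + 17) - 4536)*(-977 + h(-43)) = ((35*(-24) + 17) - 4536)*(-977 + (3 + 2*(-43))) = ((-840 + 17) - 4536)*(-977 + (3 - 86)) = (-823 - 4536)*(-977 - 83) = -5359*(-1060) = 5680540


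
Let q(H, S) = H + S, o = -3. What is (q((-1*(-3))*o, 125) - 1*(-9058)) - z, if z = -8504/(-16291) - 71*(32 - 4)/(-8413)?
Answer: 1257249492182/137056183 ≈ 9173.2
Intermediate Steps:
z = 103930660/137056183 (z = -8504*(-1/16291) - 71*28*(-1/8413) = 8504/16291 - 1988*(-1/8413) = 8504/16291 + 1988/8413 = 103930660/137056183 ≈ 0.75831)
(q((-1*(-3))*o, 125) - 1*(-9058)) - z = ((-1*(-3)*(-3) + 125) - 1*(-9058)) - 1*103930660/137056183 = ((3*(-3) + 125) + 9058) - 103930660/137056183 = ((-9 + 125) + 9058) - 103930660/137056183 = (116 + 9058) - 103930660/137056183 = 9174 - 103930660/137056183 = 1257249492182/137056183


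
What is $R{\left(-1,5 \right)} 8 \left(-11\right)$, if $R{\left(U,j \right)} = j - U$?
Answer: $-528$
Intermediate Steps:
$R{\left(-1,5 \right)} 8 \left(-11\right) = \left(5 - -1\right) 8 \left(-11\right) = \left(5 + 1\right) 8 \left(-11\right) = 6 \cdot 8 \left(-11\right) = 48 \left(-11\right) = -528$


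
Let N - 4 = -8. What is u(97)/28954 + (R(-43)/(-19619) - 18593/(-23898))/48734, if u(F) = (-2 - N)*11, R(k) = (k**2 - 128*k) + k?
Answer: 254092713874487/330787475272837716 ≈ 0.00076814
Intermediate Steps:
N = -4 (N = 4 - 8 = -4)
R(k) = k**2 - 127*k
u(F) = 22 (u(F) = (-2 - 1*(-4))*11 = (-2 + 4)*11 = 2*11 = 22)
u(97)/28954 + (R(-43)/(-19619) - 18593/(-23898))/48734 = 22/28954 + (-43*(-127 - 43)/(-19619) - 18593/(-23898))/48734 = 22*(1/28954) + (-43*(-170)*(-1/19619) - 18593*(-1/23898))*(1/48734) = 11/14477 + (7310*(-1/19619) + 18593/23898)*(1/48734) = 11/14477 + (-7310/19619 + 18593/23898)*(1/48734) = 11/14477 + (190081687/468854862)*(1/48734) = 11/14477 + 190081687/22849172844708 = 254092713874487/330787475272837716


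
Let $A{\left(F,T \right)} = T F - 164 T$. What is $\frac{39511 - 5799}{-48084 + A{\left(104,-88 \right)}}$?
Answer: $- \frac{8428}{10701} \approx -0.78759$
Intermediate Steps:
$A{\left(F,T \right)} = - 164 T + F T$ ($A{\left(F,T \right)} = F T - 164 T = - 164 T + F T$)
$\frac{39511 - 5799}{-48084 + A{\left(104,-88 \right)}} = \frac{39511 - 5799}{-48084 - 88 \left(-164 + 104\right)} = \frac{33712}{-48084 - -5280} = \frac{33712}{-48084 + 5280} = \frac{33712}{-42804} = 33712 \left(- \frac{1}{42804}\right) = - \frac{8428}{10701}$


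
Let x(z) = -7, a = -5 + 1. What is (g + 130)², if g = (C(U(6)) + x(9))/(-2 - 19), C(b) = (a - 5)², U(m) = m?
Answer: 7054336/441 ≈ 15996.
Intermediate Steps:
a = -4
C(b) = 81 (C(b) = (-4 - 5)² = (-9)² = 81)
g = -74/21 (g = (81 - 7)/(-2 - 19) = 74/(-21) = 74*(-1/21) = -74/21 ≈ -3.5238)
(g + 130)² = (-74/21 + 130)² = (2656/21)² = 7054336/441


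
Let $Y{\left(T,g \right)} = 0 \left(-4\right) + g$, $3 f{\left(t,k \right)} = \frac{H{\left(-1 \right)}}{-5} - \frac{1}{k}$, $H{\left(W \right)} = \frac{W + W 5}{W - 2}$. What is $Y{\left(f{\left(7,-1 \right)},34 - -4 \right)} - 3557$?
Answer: $-3519$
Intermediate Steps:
$H{\left(W \right)} = \frac{6 W}{-2 + W}$ ($H{\left(W \right)} = \frac{W + 5 W}{-2 + W} = \frac{6 W}{-2 + W}$)
$f{\left(t,k \right)} = - \frac{2}{15} - \frac{1}{3 k}$ ($f{\left(t,k \right)} = \frac{\frac{6 \left(-1\right) \frac{1}{-2 - 1}}{-5} - \frac{1}{k}}{3} = \frac{6 \left(-1\right) \frac{1}{-3} \left(- \frac{1}{5}\right) - \frac{1}{k}}{3} = \frac{6 \left(-1\right) \left(- \frac{1}{3}\right) \left(- \frac{1}{5}\right) - \frac{1}{k}}{3} = \frac{2 \left(- \frac{1}{5}\right) - \frac{1}{k}}{3} = \frac{- \frac{2}{5} - \frac{1}{k}}{3} = - \frac{2}{15} - \frac{1}{3 k}$)
$Y{\left(T,g \right)} = g$ ($Y{\left(T,g \right)} = 0 + g = g$)
$Y{\left(f{\left(7,-1 \right)},34 - -4 \right)} - 3557 = \left(34 - -4\right) - 3557 = \left(34 + 4\right) - 3557 = 38 - 3557 = -3519$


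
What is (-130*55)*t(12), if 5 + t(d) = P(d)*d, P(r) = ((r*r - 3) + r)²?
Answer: -2008456450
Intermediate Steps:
P(r) = (-3 + r + r²)² (P(r) = ((r² - 3) + r)² = ((-3 + r²) + r)² = (-3 + r + r²)²)
t(d) = -5 + d*(-3 + d + d²)² (t(d) = -5 + (-3 + d + d²)²*d = -5 + d*(-3 + d + d²)²)
(-130*55)*t(12) = (-130*55)*(-5 + 12*(-3 + 12 + 12²)²) = -7150*(-5 + 12*(-3 + 12 + 144)²) = -7150*(-5 + 12*153²) = -7150*(-5 + 12*23409) = -7150*(-5 + 280908) = -7150*280903 = -2008456450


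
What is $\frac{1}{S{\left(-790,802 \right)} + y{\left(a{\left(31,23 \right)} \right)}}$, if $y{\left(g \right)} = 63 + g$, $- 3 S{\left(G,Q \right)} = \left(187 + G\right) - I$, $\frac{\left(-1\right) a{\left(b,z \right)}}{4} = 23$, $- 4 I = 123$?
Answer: $\frac{4}{647} \approx 0.0061824$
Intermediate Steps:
$I = - \frac{123}{4}$ ($I = \left(- \frac{1}{4}\right) 123 = - \frac{123}{4} \approx -30.75$)
$a{\left(b,z \right)} = -92$ ($a{\left(b,z \right)} = \left(-4\right) 23 = -92$)
$S{\left(G,Q \right)} = - \frac{871}{12} - \frac{G}{3}$ ($S{\left(G,Q \right)} = - \frac{\left(187 + G\right) - - \frac{123}{4}}{3} = - \frac{\left(187 + G\right) + \frac{123}{4}}{3} = - \frac{\frac{871}{4} + G}{3} = - \frac{871}{12} - \frac{G}{3}$)
$\frac{1}{S{\left(-790,802 \right)} + y{\left(a{\left(31,23 \right)} \right)}} = \frac{1}{\left(- \frac{871}{12} - - \frac{790}{3}\right) + \left(63 - 92\right)} = \frac{1}{\left(- \frac{871}{12} + \frac{790}{3}\right) - 29} = \frac{1}{\frac{763}{4} - 29} = \frac{1}{\frac{647}{4}} = \frac{4}{647}$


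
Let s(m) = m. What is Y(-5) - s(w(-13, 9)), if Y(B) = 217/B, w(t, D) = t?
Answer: -152/5 ≈ -30.400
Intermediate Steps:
Y(-5) - s(w(-13, 9)) = 217/(-5) - 1*(-13) = 217*(-⅕) + 13 = -217/5 + 13 = -152/5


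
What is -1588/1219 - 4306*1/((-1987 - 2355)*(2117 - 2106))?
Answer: -35298521/29110939 ≈ -1.2126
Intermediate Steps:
-1588/1219 - 4306*1/((-1987 - 2355)*(2117 - 2106)) = -1588*1/1219 - 4306/((-4342*11)) = -1588/1219 - 4306/(-47762) = -1588/1219 - 4306*(-1/47762) = -1588/1219 + 2153/23881 = -35298521/29110939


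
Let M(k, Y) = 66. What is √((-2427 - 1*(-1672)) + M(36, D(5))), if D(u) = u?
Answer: I*√689 ≈ 26.249*I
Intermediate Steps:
√((-2427 - 1*(-1672)) + M(36, D(5))) = √((-2427 - 1*(-1672)) + 66) = √((-2427 + 1672) + 66) = √(-755 + 66) = √(-689) = I*√689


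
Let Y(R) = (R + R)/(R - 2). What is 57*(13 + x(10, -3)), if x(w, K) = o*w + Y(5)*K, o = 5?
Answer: 3021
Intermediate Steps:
Y(R) = 2*R/(-2 + R) (Y(R) = (2*R)/(-2 + R) = 2*R/(-2 + R))
x(w, K) = 5*w + 10*K/3 (x(w, K) = 5*w + (2*5/(-2 + 5))*K = 5*w + (2*5/3)*K = 5*w + (2*5*(⅓))*K = 5*w + 10*K/3)
57*(13 + x(10, -3)) = 57*(13 + (5*10 + (10/3)*(-3))) = 57*(13 + (50 - 10)) = 57*(13 + 40) = 57*53 = 3021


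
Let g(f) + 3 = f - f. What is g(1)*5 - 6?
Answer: -21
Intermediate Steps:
g(f) = -3 (g(f) = -3 + (f - f) = -3 + 0 = -3)
g(1)*5 - 6 = -3*5 - 6 = -15 - 6 = -21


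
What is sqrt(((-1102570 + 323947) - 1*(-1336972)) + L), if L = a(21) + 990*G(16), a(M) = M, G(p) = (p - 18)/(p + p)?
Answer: sqrt(8932930)/4 ≈ 747.20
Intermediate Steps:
G(p) = (-18 + p)/(2*p) (G(p) = (-18 + p)/((2*p)) = (-18 + p)*(1/(2*p)) = (-18 + p)/(2*p))
L = -327/8 (L = 21 + 990*((1/2)*(-18 + 16)/16) = 21 + 990*((1/2)*(1/16)*(-2)) = 21 + 990*(-1/16) = 21 - 495/8 = -327/8 ≈ -40.875)
sqrt(((-1102570 + 323947) - 1*(-1336972)) + L) = sqrt(((-1102570 + 323947) - 1*(-1336972)) - 327/8) = sqrt((-778623 + 1336972) - 327/8) = sqrt(558349 - 327/8) = sqrt(4466465/8) = sqrt(8932930)/4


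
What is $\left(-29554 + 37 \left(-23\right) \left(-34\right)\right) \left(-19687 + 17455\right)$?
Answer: $1383840$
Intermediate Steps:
$\left(-29554 + 37 \left(-23\right) \left(-34\right)\right) \left(-19687 + 17455\right) = \left(-29554 - -28934\right) \left(-2232\right) = \left(-29554 + 28934\right) \left(-2232\right) = \left(-620\right) \left(-2232\right) = 1383840$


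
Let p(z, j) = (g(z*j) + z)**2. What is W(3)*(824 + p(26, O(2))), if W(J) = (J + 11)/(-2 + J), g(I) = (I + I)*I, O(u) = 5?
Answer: 16018787400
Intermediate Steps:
g(I) = 2*I**2 (g(I) = (2*I)*I = 2*I**2)
p(z, j) = (z + 2*j**2*z**2)**2 (p(z, j) = (2*(z*j)**2 + z)**2 = (2*(j*z)**2 + z)**2 = (2*(j**2*z**2) + z)**2 = (2*j**2*z**2 + z)**2 = (z + 2*j**2*z**2)**2)
W(J) = (11 + J)/(-2 + J)
W(3)*(824 + p(26, O(2))) = ((11 + 3)/(-2 + 3))*(824 + 26**2*(1 + 2*26*5**2)**2) = (14/1)*(824 + 676*(1 + 2*26*25)**2) = (1*14)*(824 + 676*(1 + 1300)**2) = 14*(824 + 676*1301**2) = 14*(824 + 676*1692601) = 14*(824 + 1144198276) = 14*1144199100 = 16018787400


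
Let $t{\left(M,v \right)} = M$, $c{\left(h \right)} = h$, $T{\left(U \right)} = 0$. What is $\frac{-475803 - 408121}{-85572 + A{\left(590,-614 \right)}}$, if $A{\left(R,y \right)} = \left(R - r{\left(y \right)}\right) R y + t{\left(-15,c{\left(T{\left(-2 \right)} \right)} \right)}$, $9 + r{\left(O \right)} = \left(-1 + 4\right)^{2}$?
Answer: $\frac{883924}{213818987} \approx 0.004134$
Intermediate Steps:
$r{\left(O \right)} = 0$ ($r{\left(O \right)} = -9 + \left(-1 + 4\right)^{2} = -9 + 3^{2} = -9 + 9 = 0$)
$A{\left(R,y \right)} = -15 + y R^{2}$ ($A{\left(R,y \right)} = \left(R - 0\right) R y - 15 = \left(R + 0\right) R y - 15 = R R y - 15 = R^{2} y - 15 = y R^{2} - 15 = -15 + y R^{2}$)
$\frac{-475803 - 408121}{-85572 + A{\left(590,-614 \right)}} = \frac{-475803 - 408121}{-85572 - \left(15 + 614 \cdot 590^{2}\right)} = - \frac{883924}{-85572 - 213733415} = - \frac{883924}{-213818987} = \left(-883924\right) \left(- \frac{1}{213818987}\right) = \frac{883924}{213818987}$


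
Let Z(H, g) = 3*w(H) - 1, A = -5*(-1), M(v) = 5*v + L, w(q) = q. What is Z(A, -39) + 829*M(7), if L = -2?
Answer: 27371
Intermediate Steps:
M(v) = -2 + 5*v (M(v) = 5*v - 2 = -2 + 5*v)
A = 5
Z(H, g) = -1 + 3*H (Z(H, g) = 3*H - 1 = -1 + 3*H)
Z(A, -39) + 829*M(7) = (-1 + 3*5) + 829*(-2 + 5*7) = (-1 + 15) + 829*(-2 + 35) = 14 + 829*33 = 14 + 27357 = 27371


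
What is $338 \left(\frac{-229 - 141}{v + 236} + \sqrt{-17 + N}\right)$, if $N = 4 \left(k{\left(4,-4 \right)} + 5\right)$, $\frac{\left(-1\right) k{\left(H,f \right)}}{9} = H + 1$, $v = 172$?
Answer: $- \frac{31265}{102} + 338 i \sqrt{177} \approx -306.52 + 4496.8 i$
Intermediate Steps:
$k{\left(H,f \right)} = -9 - 9 H$ ($k{\left(H,f \right)} = - 9 \left(H + 1\right) = - 9 \left(1 + H\right) = -9 - 9 H$)
$N = -160$ ($N = 4 \left(\left(-9 - 36\right) + 5\right) = 4 \left(-45 + 5\right) = 4 \left(-40\right) = -160$)
$338 \left(\frac{-229 - 141}{v + 236} + \sqrt{-17 + N}\right) = 338 \left(\frac{-229 - 141}{172 + 236} + \sqrt{-17 - 160}\right) = 338 \left(- \frac{370}{408} + \sqrt{-177}\right) = 338 \left(\left(-370\right) \frac{1}{408} + i \sqrt{177}\right) = 338 \left(- \frac{185}{204} + i \sqrt{177}\right) = - \frac{31265}{102} + 338 i \sqrt{177}$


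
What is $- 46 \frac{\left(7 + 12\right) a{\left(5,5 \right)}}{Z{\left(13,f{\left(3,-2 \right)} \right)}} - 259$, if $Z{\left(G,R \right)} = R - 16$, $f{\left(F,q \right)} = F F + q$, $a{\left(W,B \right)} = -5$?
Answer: $- \frac{6701}{9} \approx -744.56$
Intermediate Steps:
$f{\left(F,q \right)} = q + F^{2}$ ($f{\left(F,q \right)} = F^{2} + q = q + F^{2}$)
$Z{\left(G,R \right)} = -16 + R$
$- 46 \frac{\left(7 + 12\right) a{\left(5,5 \right)}}{Z{\left(13,f{\left(3,-2 \right)} \right)}} - 259 = - 46 \frac{\left(7 + 12\right) \left(-5\right)}{-16 - \left(2 - 3^{2}\right)} - 259 = - 46 \frac{19 \left(-5\right)}{-16 + \left(-2 + 9\right)} - 259 = - 46 \left(- \frac{95}{-16 + 7}\right) - 259 = - 46 \left(- \frac{95}{-9}\right) - 259 = - 46 \left(\left(-95\right) \left(- \frac{1}{9}\right)\right) - 259 = \left(-46\right) \frac{95}{9} - 259 = - \frac{4370}{9} - 259 = - \frac{6701}{9}$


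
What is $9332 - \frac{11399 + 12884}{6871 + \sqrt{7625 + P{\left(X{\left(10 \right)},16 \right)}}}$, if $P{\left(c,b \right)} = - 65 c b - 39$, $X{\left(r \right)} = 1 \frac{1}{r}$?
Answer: $\frac{440333031295}{47203159} + \frac{24283 \sqrt{7482}}{47203159} \approx 9328.5$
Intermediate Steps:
$X{\left(r \right)} = \frac{1}{r}$
$P{\left(c,b \right)} = -39 - 65 b c$ ($P{\left(c,b \right)} = - 65 b c - 39 = -39 - 65 b c$)
$9332 - \frac{11399 + 12884}{6871 + \sqrt{7625 + P{\left(X{\left(10 \right)},16 \right)}}} = 9332 - \frac{11399 + 12884}{6871 + \sqrt{7625 - \left(39 + \frac{1040}{10}\right)}} = 9332 - \frac{24283}{6871 + \sqrt{7625 - \left(39 + 1040 \cdot \frac{1}{10}\right)}} = 9332 - \frac{24283}{6871 + \sqrt{7625 - 143}} = 9332 - \frac{24283}{6871 + \sqrt{7482}}$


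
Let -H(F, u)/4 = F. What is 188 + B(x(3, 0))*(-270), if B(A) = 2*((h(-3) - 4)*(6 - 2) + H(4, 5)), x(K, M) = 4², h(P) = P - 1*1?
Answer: 26108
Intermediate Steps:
h(P) = -1 + P (h(P) = P - 1 = -1 + P)
x(K, M) = 16
H(F, u) = -4*F
B(A) = -96 (B(A) = 2*(((-1 - 3) - 4)*(6 - 2) - 4*4) = 2*((-4 - 4)*4 - 16) = 2*(-8*4 - 16) = 2*(-32 - 16) = 2*(-48) = -96)
188 + B(x(3, 0))*(-270) = 188 - 96*(-270) = 188 + 25920 = 26108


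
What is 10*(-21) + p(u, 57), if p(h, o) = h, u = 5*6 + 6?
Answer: -174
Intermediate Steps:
u = 36 (u = 30 + 6 = 36)
10*(-21) + p(u, 57) = 10*(-21) + 36 = -210 + 36 = -174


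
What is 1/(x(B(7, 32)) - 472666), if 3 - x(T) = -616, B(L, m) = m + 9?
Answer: -1/472047 ≈ -2.1184e-6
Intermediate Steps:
B(L, m) = 9 + m
x(T) = 619 (x(T) = 3 - 1*(-616) = 3 + 616 = 619)
1/(x(B(7, 32)) - 472666) = 1/(619 - 472666) = 1/(-472047) = -1/472047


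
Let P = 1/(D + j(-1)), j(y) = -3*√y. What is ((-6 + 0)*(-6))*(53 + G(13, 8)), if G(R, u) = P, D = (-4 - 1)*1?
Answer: 32346/17 + 54*I/17 ≈ 1902.7 + 3.1765*I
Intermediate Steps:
D = -5 (D = -5*1 = -5)
P = (-5 + 3*I)/34 (P = 1/(-5 - 3*I) = (-5 + 3*I)/34 ≈ -0.14706 + 0.088235*I)
G(R, u) = -5/34 + 3*I/34
((-6 + 0)*(-6))*(53 + G(13, 8)) = ((-6 + 0)*(-6))*(53 + (-5/34 + 3*I/34)) = (-6*(-6))*(1797/34 + 3*I/34) = 36*(1797/34 + 3*I/34) = 32346/17 + 54*I/17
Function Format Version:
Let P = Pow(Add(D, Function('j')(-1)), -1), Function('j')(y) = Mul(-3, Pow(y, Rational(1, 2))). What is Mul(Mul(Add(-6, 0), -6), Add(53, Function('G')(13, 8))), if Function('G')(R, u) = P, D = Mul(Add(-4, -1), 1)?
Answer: Add(Rational(32346, 17), Mul(Rational(54, 17), I)) ≈ Add(1902.7, Mul(3.1765, I))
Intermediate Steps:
D = -5 (D = Mul(-5, 1) = -5)
P = Mul(Rational(1, 34), Add(-5, Mul(3, I))) (P = Pow(Add(-5, Mul(-3, Pow(-1, Rational(1, 2)))), -1) = Pow(Add(-5, Mul(-3, I)), -1) = Mul(Rational(1, 34), Add(-5, Mul(3, I))) ≈ Add(-0.14706, Mul(0.088235, I)))
Function('G')(R, u) = Add(Rational(-5, 34), Mul(Rational(3, 34), I))
Mul(Mul(Add(-6, 0), -6), Add(53, Function('G')(13, 8))) = Mul(Mul(Add(-6, 0), -6), Add(53, Add(Rational(-5, 34), Mul(Rational(3, 34), I)))) = Mul(Mul(-6, -6), Add(Rational(1797, 34), Mul(Rational(3, 34), I))) = Mul(36, Add(Rational(1797, 34), Mul(Rational(3, 34), I))) = Add(Rational(32346, 17), Mul(Rational(54, 17), I))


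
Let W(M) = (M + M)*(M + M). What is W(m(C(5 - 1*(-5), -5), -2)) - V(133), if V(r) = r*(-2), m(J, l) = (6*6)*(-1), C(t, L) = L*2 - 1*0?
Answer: 5450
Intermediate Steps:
C(t, L) = 2*L (C(t, L) = 2*L + 0 = 2*L)
m(J, l) = -36 (m(J, l) = 36*(-1) = -36)
V(r) = -2*r
W(M) = 4*M**2 (W(M) = (2*M)*(2*M) = 4*M**2)
W(m(C(5 - 1*(-5), -5), -2)) - V(133) = 4*(-36)**2 - (-2)*133 = 4*1296 - 1*(-266) = 5184 + 266 = 5450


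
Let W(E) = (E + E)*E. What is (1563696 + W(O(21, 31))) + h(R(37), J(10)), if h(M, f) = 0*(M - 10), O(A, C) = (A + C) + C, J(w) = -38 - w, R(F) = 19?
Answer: 1577474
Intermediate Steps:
O(A, C) = A + 2*C
W(E) = 2*E² (W(E) = (2*E)*E = 2*E²)
h(M, f) = 0 (h(M, f) = 0*(-10 + M) = 0)
(1563696 + W(O(21, 31))) + h(R(37), J(10)) = (1563696 + 2*(21 + 2*31)²) + 0 = (1563696 + 2*(21 + 62)²) + 0 = (1563696 + 2*83²) + 0 = (1563696 + 2*6889) + 0 = (1563696 + 13778) + 0 = 1577474 + 0 = 1577474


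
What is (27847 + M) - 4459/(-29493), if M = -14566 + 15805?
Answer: 857837857/29493 ≈ 29086.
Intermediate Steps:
M = 1239
(27847 + M) - 4459/(-29493) = (27847 + 1239) - 4459/(-29493) = 29086 - 4459*(-1/29493) = 29086 + 4459/29493 = 857837857/29493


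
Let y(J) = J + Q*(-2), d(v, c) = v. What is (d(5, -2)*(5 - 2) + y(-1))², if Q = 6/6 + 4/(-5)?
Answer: 4624/25 ≈ 184.96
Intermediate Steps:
Q = ⅕ (Q = 6*(⅙) + 4*(-⅕) = 1 - ⅘ = ⅕ ≈ 0.20000)
y(J) = -⅖ + J (y(J) = J + (⅕)*(-2) = J - ⅖ = -⅖ + J)
(d(5, -2)*(5 - 2) + y(-1))² = (5*(5 - 2) + (-⅖ - 1))² = (5*3 - 7/5)² = (15 - 7/5)² = (68/5)² = 4624/25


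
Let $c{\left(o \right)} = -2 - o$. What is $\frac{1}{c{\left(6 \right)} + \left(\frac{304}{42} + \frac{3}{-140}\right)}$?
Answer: $- \frac{60}{47} \approx -1.2766$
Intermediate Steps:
$\frac{1}{c{\left(6 \right)} + \left(\frac{304}{42} + \frac{3}{-140}\right)} = \frac{1}{\left(-2 - 6\right) + \left(\frac{304}{42} + \frac{3}{-140}\right)} = \frac{1}{\left(-2 - 6\right) + \left(304 \cdot \frac{1}{42} + 3 \left(- \frac{1}{140}\right)\right)} = \frac{1}{-8 + \left(\frac{152}{21} - \frac{3}{140}\right)} = \frac{1}{-8 + \frac{433}{60}} = \frac{1}{- \frac{47}{60}} = - \frac{60}{47}$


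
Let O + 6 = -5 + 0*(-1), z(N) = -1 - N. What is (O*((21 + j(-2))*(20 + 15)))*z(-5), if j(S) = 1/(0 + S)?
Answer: -31570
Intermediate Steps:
j(S) = 1/S
O = -11 (O = -6 + (-5 + 0*(-1)) = -6 + (-5 + 0) = -6 - 5 = -11)
(O*((21 + j(-2))*(20 + 15)))*z(-5) = (-11*(21 + 1/(-2))*(20 + 15))*(-1 - 1*(-5)) = (-11*(21 - ½)*35)*(-1 + 5) = -451*35/2*4 = -11*1435/2*4 = -15785/2*4 = -31570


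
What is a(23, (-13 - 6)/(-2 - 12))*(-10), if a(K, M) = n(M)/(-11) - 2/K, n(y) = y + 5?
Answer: 11775/1771 ≈ 6.6488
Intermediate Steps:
n(y) = 5 + y
a(K, M) = -5/11 - 2/K - M/11 (a(K, M) = (5 + M)/(-11) - 2/K = (5 + M)*(-1/11) - 2/K = (-5/11 - M/11) - 2/K = -5/11 - 2/K - M/11)
a(23, (-13 - 6)/(-2 - 12))*(-10) = ((1/11)*(-22 + 23*(-5 - (-13 - 6)/(-2 - 12)))/23)*(-10) = ((1/11)*(1/23)*(-22 + 23*(-5 - (-19)/(-14))))*(-10) = ((1/11)*(1/23)*(-22 + 23*(-5 - (-19)*(-1)/14)))*(-10) = ((1/11)*(1/23)*(-22 + 23*(-5 - 1*19/14)))*(-10) = ((1/11)*(1/23)*(-22 + 23*(-5 - 19/14)))*(-10) = ((1/11)*(1/23)*(-22 + 23*(-89/14)))*(-10) = ((1/11)*(1/23)*(-22 - 2047/14))*(-10) = ((1/11)*(1/23)*(-2355/14))*(-10) = -2355/3542*(-10) = 11775/1771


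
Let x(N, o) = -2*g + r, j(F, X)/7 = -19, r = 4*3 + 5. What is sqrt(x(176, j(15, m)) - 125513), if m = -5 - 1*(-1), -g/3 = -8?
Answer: 2*I*sqrt(31386) ≈ 354.32*I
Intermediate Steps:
g = 24 (g = -3*(-8) = 24)
r = 17 (r = 12 + 5 = 17)
m = -4 (m = -5 + 1 = -4)
j(F, X) = -133 (j(F, X) = 7*(-19) = -133)
x(N, o) = -31 (x(N, o) = -2*24 + 17 = -48 + 17 = -31)
sqrt(x(176, j(15, m)) - 125513) = sqrt(-31 - 125513) = sqrt(-125544) = 2*I*sqrt(31386)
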